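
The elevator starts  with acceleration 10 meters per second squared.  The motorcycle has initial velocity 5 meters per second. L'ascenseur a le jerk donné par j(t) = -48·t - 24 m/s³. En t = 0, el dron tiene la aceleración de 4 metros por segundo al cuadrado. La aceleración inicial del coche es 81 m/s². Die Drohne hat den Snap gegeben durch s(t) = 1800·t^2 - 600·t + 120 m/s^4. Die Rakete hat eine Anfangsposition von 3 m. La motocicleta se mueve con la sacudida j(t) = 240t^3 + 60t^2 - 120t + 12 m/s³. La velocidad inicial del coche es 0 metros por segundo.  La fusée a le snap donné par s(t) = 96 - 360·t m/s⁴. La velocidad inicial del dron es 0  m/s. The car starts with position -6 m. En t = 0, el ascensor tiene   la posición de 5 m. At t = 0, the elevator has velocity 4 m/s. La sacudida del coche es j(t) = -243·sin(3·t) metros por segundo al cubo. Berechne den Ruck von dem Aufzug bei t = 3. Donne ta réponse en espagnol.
De la ecuación de la sacudida j(t) = -48·t - 24, sustituimos t = 3 para obtener j = -168.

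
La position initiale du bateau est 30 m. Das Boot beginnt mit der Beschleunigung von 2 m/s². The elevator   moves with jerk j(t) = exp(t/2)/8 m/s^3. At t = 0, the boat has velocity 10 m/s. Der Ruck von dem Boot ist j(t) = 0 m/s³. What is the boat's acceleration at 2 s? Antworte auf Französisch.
En partant du jerk j(t) = 0, nous prenons 1 intégrale. En intégrant le jerk et en utilisant la condition initiale a(0) = 2, nous obtenons a(t) = 2. De l'équation de l'accélération a(t) = 2, nous substituons t = 2 pour obtenir a = 2.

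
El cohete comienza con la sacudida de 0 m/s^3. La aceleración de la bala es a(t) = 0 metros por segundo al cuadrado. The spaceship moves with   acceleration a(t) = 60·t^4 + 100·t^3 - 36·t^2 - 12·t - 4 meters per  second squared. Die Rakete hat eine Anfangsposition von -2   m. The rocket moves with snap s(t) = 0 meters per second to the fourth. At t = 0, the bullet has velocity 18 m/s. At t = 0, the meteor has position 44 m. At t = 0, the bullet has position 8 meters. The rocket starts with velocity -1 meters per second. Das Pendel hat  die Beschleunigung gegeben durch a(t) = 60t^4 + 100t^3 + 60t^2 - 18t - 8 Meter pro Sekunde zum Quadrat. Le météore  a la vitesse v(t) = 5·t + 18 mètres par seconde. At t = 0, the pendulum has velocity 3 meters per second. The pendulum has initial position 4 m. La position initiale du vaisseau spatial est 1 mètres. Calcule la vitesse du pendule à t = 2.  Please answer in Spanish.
Debemos encontrar la antiderivada de nuestra ecuación de la aceleración a(t) = 60·t^4 + 100·t^3 + 60·t^2 - 18·t - 8 1 vez. La integral de la aceleración, con v(0) = 3, da la velocidad: v(t) = 12·t^5 + 25·t^4 + 20·t^3 - 9·t^2 - 8·t + 3. Usando v(t) = 12·t^5 + 25·t^4 + 20·t^3 - 9·t^2 - 8·t + 3 y sustituyendo t = 2, encontramos v = 895.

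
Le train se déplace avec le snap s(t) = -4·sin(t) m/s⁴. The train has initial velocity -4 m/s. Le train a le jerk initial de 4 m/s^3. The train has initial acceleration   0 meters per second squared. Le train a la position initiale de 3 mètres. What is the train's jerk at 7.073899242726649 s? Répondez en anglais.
Starting from snap s(t) = -4·sin(t), we take 1 integral. Finding the integral of s(t) and using j(0) = 4: j(t) = 4·cos(t). Using j(t) = 4·cos(t) and substituting t = 7.073899242726649, we find j = 2.81335195946720.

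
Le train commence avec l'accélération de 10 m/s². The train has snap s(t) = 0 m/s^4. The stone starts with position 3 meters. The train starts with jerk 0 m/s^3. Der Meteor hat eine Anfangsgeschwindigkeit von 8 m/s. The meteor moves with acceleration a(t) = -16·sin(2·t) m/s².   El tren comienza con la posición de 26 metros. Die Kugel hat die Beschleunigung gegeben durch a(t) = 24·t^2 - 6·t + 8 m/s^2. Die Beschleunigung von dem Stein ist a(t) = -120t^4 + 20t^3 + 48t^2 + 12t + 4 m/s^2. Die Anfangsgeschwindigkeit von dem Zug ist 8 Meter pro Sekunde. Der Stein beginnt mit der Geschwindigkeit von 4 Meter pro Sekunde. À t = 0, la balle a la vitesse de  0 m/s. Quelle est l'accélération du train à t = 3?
Nous devons intégrer notre équation du snap s(t) = 0 2 fois. L'intégrale du snap est le jerk. En utilisant j(0) = 0, nous obtenons j(t) = 0. En prenant ∫j(t)dt et en appliquant a(0) = 10, nous trouvons a(t) = 10. Nous avons l'accélération a(t) = 10. En substituant t = 3: a(3) = 10.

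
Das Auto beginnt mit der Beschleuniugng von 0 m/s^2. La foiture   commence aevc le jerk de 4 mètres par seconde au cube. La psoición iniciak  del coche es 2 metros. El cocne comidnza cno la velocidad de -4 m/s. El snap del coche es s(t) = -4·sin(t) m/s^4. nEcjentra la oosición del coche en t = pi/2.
Partiendo del snap s(t) = -4·sin(t), tomamos 4 antiderivadas. La integral del snap, con j(0) = 4, da la sacudida: j(t) = 4·cos(t). La antiderivada de la sacudida es la aceleración. Usando a(0) = 0, obtenemos a(t) = 4·sin(t). Integrando la aceleración y usando la condición inicial v(0) = -4, obtenemos v(t) = -4·cos(t). La antiderivada de la velocidad es la posición. Usando x(0) = 2, obtenemos x(t) = 2 - 4·sin(t). Tenemos la posición x(t) = 2 - 4·sin(t). Sustituyendo t = pi/2: x(pi/2) = -2.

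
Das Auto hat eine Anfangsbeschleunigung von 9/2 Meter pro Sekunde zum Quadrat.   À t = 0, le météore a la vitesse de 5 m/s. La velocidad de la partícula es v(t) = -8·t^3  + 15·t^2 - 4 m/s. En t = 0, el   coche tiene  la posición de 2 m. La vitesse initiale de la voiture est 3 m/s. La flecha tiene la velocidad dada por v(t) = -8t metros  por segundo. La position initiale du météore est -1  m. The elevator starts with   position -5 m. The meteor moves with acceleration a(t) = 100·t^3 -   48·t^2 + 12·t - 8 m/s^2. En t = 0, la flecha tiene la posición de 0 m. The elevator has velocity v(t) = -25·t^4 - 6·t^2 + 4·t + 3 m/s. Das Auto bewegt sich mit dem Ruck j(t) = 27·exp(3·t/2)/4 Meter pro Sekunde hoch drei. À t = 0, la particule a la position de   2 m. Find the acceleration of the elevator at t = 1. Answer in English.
We must differentiate our velocity equation v(t) = -25·t^4 - 6·t^2 + 4·t + 3 1 time. The derivative of velocity gives acceleration: a(t) = -100·t^3 - 12·t + 4. We have acceleration a(t) = -100·t^3 - 12·t + 4. Substituting t = 1: a(1) = -108.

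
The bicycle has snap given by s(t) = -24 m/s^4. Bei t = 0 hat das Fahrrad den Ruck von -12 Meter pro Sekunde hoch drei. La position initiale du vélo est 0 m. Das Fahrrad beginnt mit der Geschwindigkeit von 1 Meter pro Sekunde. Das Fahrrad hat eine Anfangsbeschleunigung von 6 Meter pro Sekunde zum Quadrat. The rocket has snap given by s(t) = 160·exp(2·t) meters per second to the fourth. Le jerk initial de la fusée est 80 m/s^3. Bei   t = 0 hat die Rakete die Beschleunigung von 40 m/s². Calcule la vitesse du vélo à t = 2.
Nous devons trouver l'intégrale de notre équation du snap s(t) = -24 3 fois. En intégrant le snap et en utilisant la condition initiale j(0) = -12, nous obtenons j(t) = -24·t - 12. La primitive du jerk est l'accélération. En utilisant a(0) = 6, nous obtenons a(t) = -12·t^2 - 12·t + 6. En intégrant l'accélération et en utilisant la condition initiale v(0) = 1, nous obtenons v(t) = -4·t^3 - 6·t^2 + 6·t + 1. En utilisant v(t) = -4·t^3 - 6·t^2 + 6·t + 1 et en substituant t = 2, nous trouvons v = -43.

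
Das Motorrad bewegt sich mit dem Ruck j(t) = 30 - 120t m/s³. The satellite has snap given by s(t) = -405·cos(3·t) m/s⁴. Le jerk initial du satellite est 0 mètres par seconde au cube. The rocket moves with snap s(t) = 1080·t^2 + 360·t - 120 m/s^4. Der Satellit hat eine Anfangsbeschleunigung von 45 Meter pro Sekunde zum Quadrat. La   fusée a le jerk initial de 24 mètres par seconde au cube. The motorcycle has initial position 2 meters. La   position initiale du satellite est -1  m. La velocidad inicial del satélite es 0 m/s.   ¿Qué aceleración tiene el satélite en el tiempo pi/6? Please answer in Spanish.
Necesitamos integrar nuestra ecuación del snap s(t) = -405·cos(3·t) 2 veces. La antiderivada del snap es la sacudida. Usando j(0) = 0, obtenemos j(t) = -135·sin(3·t). La antiderivada de la sacudida, con a(0) = 45, da la aceleración: a(t) = 45·cos(3·t). Tenemos la aceleración a(t) = 45·cos(3·t). Sustituyendo t = pi/6: a(pi/6) = 0.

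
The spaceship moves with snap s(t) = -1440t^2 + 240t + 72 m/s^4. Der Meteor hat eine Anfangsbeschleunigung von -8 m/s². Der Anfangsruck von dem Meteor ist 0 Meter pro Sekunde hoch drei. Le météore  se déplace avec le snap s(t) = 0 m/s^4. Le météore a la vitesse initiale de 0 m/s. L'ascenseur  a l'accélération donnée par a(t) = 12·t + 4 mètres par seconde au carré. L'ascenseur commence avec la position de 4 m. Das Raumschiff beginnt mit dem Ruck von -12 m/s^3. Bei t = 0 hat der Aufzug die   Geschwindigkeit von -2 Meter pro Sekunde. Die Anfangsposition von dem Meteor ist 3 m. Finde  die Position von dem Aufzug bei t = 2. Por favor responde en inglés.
Starting from acceleration a(t) = 12·t + 4, we take 2 antiderivatives. The integral of acceleration is velocity. Using v(0) = -2, we get v(t) = 6·t^2 + 4·t - 2. Taking ∫v(t)dt and applying x(0) = 4, we find x(t) = 2·t^3 + 2·t^2 - 2·t + 4. Using x(t) = 2·t^3 + 2·t^2 - 2·t + 4 and substituting t = 2, we find x = 24.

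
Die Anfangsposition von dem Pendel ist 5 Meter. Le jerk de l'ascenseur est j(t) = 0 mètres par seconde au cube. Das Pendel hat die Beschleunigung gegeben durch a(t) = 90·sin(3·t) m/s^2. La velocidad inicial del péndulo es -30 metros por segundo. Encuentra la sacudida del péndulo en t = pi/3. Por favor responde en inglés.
We must differentiate our acceleration equation a(t) = 90·sin(3·t) 1 time. Taking d/dt of a(t), we find j(t) = 270·cos(3·t). Using j(t) = 270·cos(3·t) and substituting t = pi/3, we find j = -270.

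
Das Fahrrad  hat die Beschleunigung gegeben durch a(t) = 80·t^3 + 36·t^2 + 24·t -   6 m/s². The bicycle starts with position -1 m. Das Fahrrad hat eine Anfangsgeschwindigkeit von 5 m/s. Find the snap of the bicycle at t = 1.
Starting from acceleration a(t) = 80·t^3 + 36·t^2 + 24·t - 6, we take 2 derivatives. Taking d/dt of a(t), we find j(t) = 240·t^2 + 72·t + 24. The derivative of jerk gives snap: s(t) = 480·t + 72. Using s(t) = 480·t + 72 and substituting t = 1, we find s = 552.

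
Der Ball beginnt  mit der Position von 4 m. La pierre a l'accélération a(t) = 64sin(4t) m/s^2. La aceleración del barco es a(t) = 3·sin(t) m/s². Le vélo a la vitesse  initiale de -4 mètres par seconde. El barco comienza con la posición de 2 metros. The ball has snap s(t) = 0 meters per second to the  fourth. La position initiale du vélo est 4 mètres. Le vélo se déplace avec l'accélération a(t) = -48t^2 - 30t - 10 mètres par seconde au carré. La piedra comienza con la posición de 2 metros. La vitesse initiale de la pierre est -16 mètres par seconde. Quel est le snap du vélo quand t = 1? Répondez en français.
Nous devons dériver notre équation de l'accélération a(t) = -48·t^2 - 30·t - 10 2 fois. En prenant d/dt de a(t), nous trouvons j(t) = -96·t - 30. En prenant d/dt de j(t), nous trouvons s(t) = -96. En utilisant s(t) = -96 et en substituant t = 1, nous trouvons s = -96.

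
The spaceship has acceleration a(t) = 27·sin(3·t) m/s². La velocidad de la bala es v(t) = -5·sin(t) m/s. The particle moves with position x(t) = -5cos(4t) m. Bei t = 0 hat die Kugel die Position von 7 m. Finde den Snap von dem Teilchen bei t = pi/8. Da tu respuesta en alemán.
Um dies zu lösen, müssen wir 4 Ableitungen unserer Gleichung für die Position x(t) = -5·cos(4·t) nehmen. Durch Ableiten von der Position erhalten wir die Geschwindigkeit: v(t) = 20·sin(4·t). Mit d/dt von v(t) finden wir a(t) = 80·cos(4·t). Mit d/dt von a(t) finden wir j(t) = -320·sin(4·t). Mit d/dt von j(t) finden wir s(t) = -1280·cos(4·t). Wir haben den Snap s(t) = -1280·cos(4·t). Durch Einsetzen von t = pi/8: s(pi/8) = 0.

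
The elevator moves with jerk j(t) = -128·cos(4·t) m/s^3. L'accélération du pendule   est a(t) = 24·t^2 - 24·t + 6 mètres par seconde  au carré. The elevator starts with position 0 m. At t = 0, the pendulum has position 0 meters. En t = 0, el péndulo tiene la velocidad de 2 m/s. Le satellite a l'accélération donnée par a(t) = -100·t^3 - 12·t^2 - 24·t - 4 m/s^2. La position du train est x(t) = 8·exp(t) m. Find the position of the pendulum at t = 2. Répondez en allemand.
Wir müssen unsere Gleichung für die Beschleunigung a(t) = 24·t^2 - 24·t + 6 2-mal integrieren. Das Integral von der Beschleunigung ist die Geschwindigkeit. Mit v(0) = 2 erhalten wir v(t) = 8·t^3 - 12·t^2 + 6·t + 2. Durch Integration von der Geschwindigkeit und Verwendung der Anfangsbedingung x(0) = 0, erhalten wir x(t) = 2·t^4 - 4·t^3 + 3·t^2 + 2·t. Aus der Gleichung für die Position x(t) = 2·t^4 - 4·t^3 + 3·t^2 + 2·t, setzen wir t = 2 ein und erhalten x = 16.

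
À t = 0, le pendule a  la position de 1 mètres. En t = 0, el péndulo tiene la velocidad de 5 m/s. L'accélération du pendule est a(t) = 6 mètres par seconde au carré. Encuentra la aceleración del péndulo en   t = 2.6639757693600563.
De la ecuación de la aceleración a(t) = 6, sustituimos t = 2.6639757693600563 para obtener a = 6.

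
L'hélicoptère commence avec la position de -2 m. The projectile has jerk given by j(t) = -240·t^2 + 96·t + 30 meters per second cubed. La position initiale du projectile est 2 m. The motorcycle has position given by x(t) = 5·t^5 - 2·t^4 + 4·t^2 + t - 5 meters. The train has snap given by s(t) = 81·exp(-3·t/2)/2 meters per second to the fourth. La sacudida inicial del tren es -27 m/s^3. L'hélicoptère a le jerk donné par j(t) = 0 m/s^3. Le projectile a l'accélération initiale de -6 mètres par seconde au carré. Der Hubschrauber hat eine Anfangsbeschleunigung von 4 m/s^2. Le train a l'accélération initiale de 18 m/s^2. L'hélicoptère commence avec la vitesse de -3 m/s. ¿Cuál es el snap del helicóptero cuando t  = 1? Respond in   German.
Wir müssen unsere Gleichung für den Ruck j(t) = 0 1-mal ableiten. Mit d/dt von j(t) finden wir s(t) = 0. Wir haben den Snap s(t) = 0. Durch Einsetzen von t = 1: s(1) = 0.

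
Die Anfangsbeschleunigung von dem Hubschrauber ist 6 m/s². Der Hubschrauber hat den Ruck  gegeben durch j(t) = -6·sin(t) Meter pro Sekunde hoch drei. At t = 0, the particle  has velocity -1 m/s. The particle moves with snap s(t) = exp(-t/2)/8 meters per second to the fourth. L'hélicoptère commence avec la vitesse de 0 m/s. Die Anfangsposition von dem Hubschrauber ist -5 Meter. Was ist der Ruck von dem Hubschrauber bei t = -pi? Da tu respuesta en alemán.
Aus der Gleichung für den Ruck j(t) = -6·sin(t), setzen wir t = -pi ein und erhalten j = 0.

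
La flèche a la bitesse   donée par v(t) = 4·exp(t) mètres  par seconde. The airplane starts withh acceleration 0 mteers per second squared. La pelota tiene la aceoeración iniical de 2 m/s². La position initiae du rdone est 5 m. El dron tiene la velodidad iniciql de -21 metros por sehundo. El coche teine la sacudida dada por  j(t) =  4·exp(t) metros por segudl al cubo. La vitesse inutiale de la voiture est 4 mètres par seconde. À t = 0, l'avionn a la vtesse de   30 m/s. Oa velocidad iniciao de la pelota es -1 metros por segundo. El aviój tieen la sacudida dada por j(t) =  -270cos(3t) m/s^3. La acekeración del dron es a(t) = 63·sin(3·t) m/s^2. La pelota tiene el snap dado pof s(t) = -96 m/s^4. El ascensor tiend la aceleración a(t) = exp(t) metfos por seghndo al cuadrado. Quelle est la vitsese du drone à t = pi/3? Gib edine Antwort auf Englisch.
To solve this, we need to take 1 antiderivative of our acceleration equation a(t) = 63·sin(3·t). The antiderivative of acceleration, with v(0) = -21, gives velocity: v(t) = -21·cos(3·t). From the given velocity equation v(t) = -21·cos(3·t), we substitute t = pi/3 to get v = 21.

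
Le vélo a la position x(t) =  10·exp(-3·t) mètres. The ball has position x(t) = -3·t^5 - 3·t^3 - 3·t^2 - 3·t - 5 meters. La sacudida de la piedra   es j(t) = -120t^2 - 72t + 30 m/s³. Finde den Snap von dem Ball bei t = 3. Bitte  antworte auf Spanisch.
Debemos derivar nuestra ecuación de la posición x(t) = -3·t^5 - 3·t^3 - 3·t^2 - 3·t - 5 4 veces. Derivando la posición, obtenemos la velocidad: v(t) = -15·t^4 - 9·t^2 - 6·t - 3. Derivando la velocidad, obtenemos la aceleración: a(t) = -60·t^3 - 18·t - 6. La derivada de la aceleración da la sacudida: j(t) = -180·t^2 - 18. La derivada de la sacudida da el snap: s(t) = -360·t. Tenemos el snap s(t) = -360·t. Sustituyendo t = 3: s(3) = -1080.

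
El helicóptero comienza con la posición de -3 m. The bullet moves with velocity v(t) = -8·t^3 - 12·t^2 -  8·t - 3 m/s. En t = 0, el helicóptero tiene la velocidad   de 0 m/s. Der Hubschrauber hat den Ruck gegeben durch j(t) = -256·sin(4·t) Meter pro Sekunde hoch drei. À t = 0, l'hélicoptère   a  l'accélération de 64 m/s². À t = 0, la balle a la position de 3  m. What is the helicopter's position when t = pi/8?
Starting from jerk j(t) = -256·sin(4·t), we take 3 integrals. Taking ∫j(t)dt and applying a(0) = 64, we find a(t) = 64·cos(4·t). The antiderivative of acceleration, with v(0) = 0, gives velocity: v(t) = 16·sin(4·t). Taking ∫v(t)dt and applying x(0) = -3, we find x(t) = 1 - 4·cos(4·t). Using x(t) = 1 - 4·cos(4·t) and substituting t = pi/8, we find x = 1.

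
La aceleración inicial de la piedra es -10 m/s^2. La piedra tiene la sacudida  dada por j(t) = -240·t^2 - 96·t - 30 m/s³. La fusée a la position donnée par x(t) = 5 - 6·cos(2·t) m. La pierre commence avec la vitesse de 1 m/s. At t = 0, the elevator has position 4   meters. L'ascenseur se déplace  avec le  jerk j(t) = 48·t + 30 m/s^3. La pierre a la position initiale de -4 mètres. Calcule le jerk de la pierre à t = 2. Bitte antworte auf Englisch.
From the given jerk equation j(t) = -240·t^2 - 96·t - 30, we substitute t = 2 to get j = -1182.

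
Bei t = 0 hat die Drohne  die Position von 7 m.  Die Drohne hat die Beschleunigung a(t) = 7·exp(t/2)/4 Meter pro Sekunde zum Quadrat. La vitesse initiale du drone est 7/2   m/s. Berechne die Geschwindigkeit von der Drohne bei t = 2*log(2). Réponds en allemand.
Wir müssen unsere Gleichung für die Beschleunigung a(t) = 7·exp(t/2)/4 1-mal integrieren. Mit ∫a(t)dt und Anwendung von v(0) = 7/2, finden wir v(t) = 7·exp(t/2)/2. Wir haben die Geschwindigkeit v(t) = 7·exp(t/2)/2. Durch Einsetzen von t = 2*log(2): v(2*log(2)) = 7.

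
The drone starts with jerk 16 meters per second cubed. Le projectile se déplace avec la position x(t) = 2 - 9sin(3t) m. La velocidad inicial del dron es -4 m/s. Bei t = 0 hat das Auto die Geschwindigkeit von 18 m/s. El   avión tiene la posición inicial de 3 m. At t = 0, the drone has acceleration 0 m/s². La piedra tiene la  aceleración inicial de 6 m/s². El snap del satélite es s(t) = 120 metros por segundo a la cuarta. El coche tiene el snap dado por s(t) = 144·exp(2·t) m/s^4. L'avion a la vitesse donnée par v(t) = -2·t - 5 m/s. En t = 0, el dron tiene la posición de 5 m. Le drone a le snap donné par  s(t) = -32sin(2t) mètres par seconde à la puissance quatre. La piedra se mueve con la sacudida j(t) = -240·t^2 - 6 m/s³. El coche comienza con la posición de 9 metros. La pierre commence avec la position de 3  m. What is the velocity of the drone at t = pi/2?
Starting from snap s(t) = -32·sin(2·t), we take 3 integrals. Taking ∫s(t)dt and applying j(0) = 16, we find j(t) = 16·cos(2·t). The integral of jerk, with a(0) = 0, gives acceleration: a(t) = 8·sin(2·t). Finding the integral of a(t) and using v(0) = -4: v(t) = -4·cos(2·t). From the given velocity equation v(t) = -4·cos(2·t), we substitute t = pi/2 to get v = 4.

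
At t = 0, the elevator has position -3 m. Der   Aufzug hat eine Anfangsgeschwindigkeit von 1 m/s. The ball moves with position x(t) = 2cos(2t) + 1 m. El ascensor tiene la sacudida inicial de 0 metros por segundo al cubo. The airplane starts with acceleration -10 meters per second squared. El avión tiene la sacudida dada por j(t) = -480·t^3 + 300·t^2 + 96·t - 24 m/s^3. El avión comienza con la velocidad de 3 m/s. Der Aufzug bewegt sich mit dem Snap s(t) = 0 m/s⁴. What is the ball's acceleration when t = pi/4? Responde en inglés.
We must differentiate our position equation x(t) = 2·cos(2·t) + 1 2 times. The derivative of position gives velocity: v(t) = -4·sin(2·t). Taking d/dt of v(t), we find a(t) = -8·cos(2·t). Using a(t) = -8·cos(2·t) and substituting t = pi/4, we find a = 0.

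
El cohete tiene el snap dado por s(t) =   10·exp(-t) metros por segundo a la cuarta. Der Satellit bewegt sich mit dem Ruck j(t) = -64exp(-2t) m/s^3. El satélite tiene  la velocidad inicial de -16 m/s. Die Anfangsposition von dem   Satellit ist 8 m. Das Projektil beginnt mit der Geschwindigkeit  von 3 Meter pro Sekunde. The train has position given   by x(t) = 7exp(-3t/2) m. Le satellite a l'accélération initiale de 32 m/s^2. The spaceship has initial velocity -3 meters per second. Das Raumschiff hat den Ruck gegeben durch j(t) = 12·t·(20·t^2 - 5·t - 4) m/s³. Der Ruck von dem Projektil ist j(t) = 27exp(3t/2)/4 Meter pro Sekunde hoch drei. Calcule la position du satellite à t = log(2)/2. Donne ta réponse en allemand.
Ausgehend von dem Ruck j(t) = -64·exp(-2·t), nehmen wir 3 Integrale. Durch Integration von dem Ruck und Verwendung der Anfangsbedingung a(0) = 32, erhalten wir a(t) = 32·exp(-2·t). Das Integral von der Beschleunigung ist die Geschwindigkeit. Mit v(0) = -16 erhalten wir v(t) = -16·exp(-2·t). Durch Integration von der Geschwindigkeit und Verwendung der Anfangsbedingung x(0) = 8, erhalten wir x(t) = 8·exp(-2·t). Wir haben die Position x(t) = 8·exp(-2·t). Durch Einsetzen von t = log(2)/2: x(log(2)/2) = 4.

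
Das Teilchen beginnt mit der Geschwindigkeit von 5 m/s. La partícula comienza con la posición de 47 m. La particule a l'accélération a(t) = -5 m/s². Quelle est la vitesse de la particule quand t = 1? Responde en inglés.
We must find the integral of our acceleration equation a(t) = -5 1 time. Integrating acceleration and using the initial condition v(0) = 5, we get v(t) = 5 - 5·t. From the given velocity equation v(t) = 5 - 5·t, we substitute t = 1 to get v = 0.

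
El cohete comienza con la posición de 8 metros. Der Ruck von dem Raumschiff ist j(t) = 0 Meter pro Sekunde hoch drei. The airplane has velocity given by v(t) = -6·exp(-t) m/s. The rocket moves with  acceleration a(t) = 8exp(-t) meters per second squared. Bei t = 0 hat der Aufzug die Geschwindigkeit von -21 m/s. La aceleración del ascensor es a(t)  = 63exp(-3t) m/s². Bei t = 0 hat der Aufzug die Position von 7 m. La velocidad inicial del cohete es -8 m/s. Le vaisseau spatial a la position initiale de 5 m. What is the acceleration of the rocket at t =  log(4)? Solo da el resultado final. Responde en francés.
La réponse est 2.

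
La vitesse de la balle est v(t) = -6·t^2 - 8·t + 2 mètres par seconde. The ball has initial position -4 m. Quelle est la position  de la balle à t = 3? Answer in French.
En partant de la vitesse v(t) = -6·t^2 - 8·t + 2, nous prenons 1 intégrale. En intégrant la vitesse et en utilisant la condition initiale x(0) = -4, nous obtenons x(t) = -2·t^3 - 4·t^2 + 2·t - 4. En utilisant x(t) = -2·t^3 - 4·t^2 + 2·t - 4 et en substituant t = 3, nous trouvons x = -88.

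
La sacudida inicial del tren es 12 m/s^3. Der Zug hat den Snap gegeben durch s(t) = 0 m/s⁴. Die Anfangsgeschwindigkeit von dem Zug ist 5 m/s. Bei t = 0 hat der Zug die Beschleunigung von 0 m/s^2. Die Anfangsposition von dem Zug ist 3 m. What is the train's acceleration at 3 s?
We need to integrate our snap equation s(t) = 0 2 times. The antiderivative of snap is jerk. Using j(0) = 12, we get j(t) = 12. The integral of jerk is acceleration. Using a(0) = 0, we get a(t) = 12·t. From the given acceleration equation a(t) = 12·t, we substitute t = 3 to get a = 36.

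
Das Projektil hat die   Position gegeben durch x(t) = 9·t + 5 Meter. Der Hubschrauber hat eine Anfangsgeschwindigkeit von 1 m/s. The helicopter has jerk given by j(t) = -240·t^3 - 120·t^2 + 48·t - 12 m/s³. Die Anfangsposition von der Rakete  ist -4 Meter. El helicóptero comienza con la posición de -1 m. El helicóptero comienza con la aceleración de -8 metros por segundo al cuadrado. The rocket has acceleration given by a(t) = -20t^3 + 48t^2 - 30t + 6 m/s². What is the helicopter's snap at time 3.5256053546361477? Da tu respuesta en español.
Debemos derivar nuestra ecuación de la sacudida j(t) = -240·t^3 - 120·t^2 + 48·t - 12 1 vez. La derivada de la sacudida da el snap: s(t) = -720·t^2 - 240·t + 48. Usando s(t) = -720·t^2 - 240·t + 48 y sustituyendo t = 3.5256053546361477, encontramos s = -9747.66832909281.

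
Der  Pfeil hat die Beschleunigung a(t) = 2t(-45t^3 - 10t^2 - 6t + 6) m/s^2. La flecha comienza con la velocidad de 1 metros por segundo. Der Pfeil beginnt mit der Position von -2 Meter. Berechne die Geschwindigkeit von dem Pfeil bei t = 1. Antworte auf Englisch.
Starting from acceleration a(t) = 2·t·(-45·t^3 - 10·t^2 - 6·t + 6), we take 1 integral. The antiderivative of acceleration is velocity. Using v(0) = 1, we get v(t) = -18·t^5 - 5·t^4 - 4·t^3 + 6·t^2 + 1. From the given velocity equation v(t) = -18·t^5 - 5·t^4 - 4·t^3 + 6·t^2 + 1, we substitute t = 1 to get v = -20.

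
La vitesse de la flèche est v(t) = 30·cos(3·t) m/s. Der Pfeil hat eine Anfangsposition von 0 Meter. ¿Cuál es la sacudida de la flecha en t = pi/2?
Debemos derivar nuestra ecuación de la velocidad v(t) = 30·cos(3·t) 2 veces. Tomando d/dt de v(t), encontramos a(t) = -90·sin(3·t). Derivando la aceleración, obtenemos la sacudida: j(t) = -270·cos(3·t). De la ecuación de la sacudida j(t) = -270·cos(3·t), sustituimos t = pi/2 para obtener j = 0.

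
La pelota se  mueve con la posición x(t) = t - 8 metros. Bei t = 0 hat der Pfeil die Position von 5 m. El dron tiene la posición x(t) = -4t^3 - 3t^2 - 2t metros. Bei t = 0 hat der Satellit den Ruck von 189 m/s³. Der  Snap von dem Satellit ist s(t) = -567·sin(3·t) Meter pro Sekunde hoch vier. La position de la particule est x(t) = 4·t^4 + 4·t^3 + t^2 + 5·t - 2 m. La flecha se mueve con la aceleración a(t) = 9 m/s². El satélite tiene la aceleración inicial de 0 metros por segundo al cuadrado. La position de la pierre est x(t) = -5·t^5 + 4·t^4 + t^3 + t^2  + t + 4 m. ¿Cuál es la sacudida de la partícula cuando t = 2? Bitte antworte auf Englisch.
Starting from position x(t) = 4·t^4 + 4·t^3 + t^2 + 5·t - 2, we take 3 derivatives. The derivative of position gives velocity: v(t) = 16·t^3 + 12·t^2 + 2·t + 5. Taking d/dt of v(t), we find a(t) = 48·t^2 + 24·t + 2. The derivative of acceleration gives jerk: j(t) = 96·t + 24. Using j(t) = 96·t + 24 and substituting t = 2, we find j = 216.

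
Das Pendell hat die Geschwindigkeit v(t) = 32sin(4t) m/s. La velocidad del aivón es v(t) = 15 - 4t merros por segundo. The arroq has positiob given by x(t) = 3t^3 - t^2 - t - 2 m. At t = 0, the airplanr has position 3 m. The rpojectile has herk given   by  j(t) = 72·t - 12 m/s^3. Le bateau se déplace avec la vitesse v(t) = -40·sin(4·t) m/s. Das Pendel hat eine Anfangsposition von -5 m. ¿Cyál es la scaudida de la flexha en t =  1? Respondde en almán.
Um dies zu lösen, müssen wir 3 Ableitungen unserer Gleichung für die Position x(t) = 3·t^3 - t^2 - t - 2 nehmen. Die Ableitung von der Position ergibt die Geschwindigkeit: v(t) = 9·t^2 - 2·t - 1. Mit d/dt von v(t) finden wir a(t) = 18·t - 2. Durch Ableiten von der Beschleunigung erhalten wir den Ruck: j(t) = 18. Aus der Gleichung für den Ruck j(t) = 18, setzen wir t = 1 ein und erhalten j = 18.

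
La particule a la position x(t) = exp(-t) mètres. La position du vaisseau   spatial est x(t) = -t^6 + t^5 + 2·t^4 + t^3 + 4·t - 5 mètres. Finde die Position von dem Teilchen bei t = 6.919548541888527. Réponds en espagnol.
De la ecuación de la posición x(t) = exp(-t), sustituimos t = 6.919548541888527 para obtener x = 0.000988276005052785.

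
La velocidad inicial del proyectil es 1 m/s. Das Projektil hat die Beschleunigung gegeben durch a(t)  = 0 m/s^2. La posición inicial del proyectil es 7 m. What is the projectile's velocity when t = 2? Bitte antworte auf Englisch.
To solve this, we need to take 1 integral of our acceleration equation a(t) = 0. Taking ∫a(t)dt and applying v(0) = 1, we find v(t) = 1. From the given velocity equation v(t) = 1, we substitute t = 2 to get v = 1.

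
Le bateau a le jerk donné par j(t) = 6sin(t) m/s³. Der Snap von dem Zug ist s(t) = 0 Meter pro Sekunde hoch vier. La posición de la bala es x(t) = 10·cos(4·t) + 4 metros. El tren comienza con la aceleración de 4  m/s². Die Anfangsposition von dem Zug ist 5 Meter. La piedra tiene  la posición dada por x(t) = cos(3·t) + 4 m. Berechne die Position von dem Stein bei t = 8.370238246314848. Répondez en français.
Nous avons la position x(t) = cos(3·t) + 4. En substituant t = 8.370238246314848: x(8.370238246314848) = 4.99975742668173.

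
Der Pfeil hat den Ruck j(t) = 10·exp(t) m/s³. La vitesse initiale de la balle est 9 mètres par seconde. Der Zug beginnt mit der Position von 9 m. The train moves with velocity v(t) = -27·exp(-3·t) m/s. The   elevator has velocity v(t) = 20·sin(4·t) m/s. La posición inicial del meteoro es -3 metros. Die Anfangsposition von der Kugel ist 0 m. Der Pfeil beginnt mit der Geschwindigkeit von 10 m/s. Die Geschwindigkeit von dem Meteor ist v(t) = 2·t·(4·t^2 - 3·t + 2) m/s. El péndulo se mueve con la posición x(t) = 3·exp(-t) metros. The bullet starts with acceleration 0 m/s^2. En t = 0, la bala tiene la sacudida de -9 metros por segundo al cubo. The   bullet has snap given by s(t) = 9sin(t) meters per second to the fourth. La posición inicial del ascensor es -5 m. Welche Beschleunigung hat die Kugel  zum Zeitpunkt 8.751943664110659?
Um dies zu lösen, müssen wir 2 Stammfunktionen unserer Gleichung für den Snap s(t) = 9·sin(t) finden. Mit ∫s(t)dt und Anwendung von j(0) = -9, finden wir j(t) = -9·cos(t). Das Integral von dem Ruck, mit a(0) = 0, ergibt die Beschleunigung: a(t) = -9·sin(t). Wir haben die Beschleunigung a(t) = -9·sin(t). Durch Einsetzen von t = 8.751943664110659: a(8.751943664110659) = -5.60884565635630.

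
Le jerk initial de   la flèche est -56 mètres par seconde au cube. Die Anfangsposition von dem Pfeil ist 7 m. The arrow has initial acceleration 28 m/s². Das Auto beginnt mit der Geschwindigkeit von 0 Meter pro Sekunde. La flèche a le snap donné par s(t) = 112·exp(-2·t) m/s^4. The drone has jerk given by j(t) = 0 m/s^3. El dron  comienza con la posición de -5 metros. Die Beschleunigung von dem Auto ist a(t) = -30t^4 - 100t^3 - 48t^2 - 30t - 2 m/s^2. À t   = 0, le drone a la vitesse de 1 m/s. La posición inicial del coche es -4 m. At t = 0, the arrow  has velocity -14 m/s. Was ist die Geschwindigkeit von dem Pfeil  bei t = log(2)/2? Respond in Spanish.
Para resolver esto, necesitamos tomar 3 integrales de nuestra ecuación del snap s(t) = 112·exp(-2·t). Tomando ∫s(t)dt y aplicando j(0) = -56, encontramos j(t) = -56·exp(-2·t). La integral de la sacudida, con a(0) = 28, da la aceleración: a(t) = 28·exp(-2·t). La integral de la aceleración es la velocidad. Usando v(0) = -14, obtenemos v(t) = -14·exp(-2·t). Usando v(t) = -14·exp(-2·t) y sustituyendo t = log(2)/2, encontramos v = -7.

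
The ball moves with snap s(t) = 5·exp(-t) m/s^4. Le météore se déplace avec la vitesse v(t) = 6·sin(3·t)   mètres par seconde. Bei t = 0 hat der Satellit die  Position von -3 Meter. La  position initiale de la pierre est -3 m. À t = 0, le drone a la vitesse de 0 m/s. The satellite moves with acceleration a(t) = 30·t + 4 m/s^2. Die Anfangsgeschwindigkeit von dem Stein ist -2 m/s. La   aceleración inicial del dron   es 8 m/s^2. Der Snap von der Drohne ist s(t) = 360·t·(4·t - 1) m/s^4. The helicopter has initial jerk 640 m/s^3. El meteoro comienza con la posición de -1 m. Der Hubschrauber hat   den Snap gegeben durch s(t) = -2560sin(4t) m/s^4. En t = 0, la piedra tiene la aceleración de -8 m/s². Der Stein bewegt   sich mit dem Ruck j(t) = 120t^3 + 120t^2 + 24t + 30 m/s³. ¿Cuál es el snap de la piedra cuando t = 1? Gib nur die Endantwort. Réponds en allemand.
Der Snap bei t = 1 ist s = 624.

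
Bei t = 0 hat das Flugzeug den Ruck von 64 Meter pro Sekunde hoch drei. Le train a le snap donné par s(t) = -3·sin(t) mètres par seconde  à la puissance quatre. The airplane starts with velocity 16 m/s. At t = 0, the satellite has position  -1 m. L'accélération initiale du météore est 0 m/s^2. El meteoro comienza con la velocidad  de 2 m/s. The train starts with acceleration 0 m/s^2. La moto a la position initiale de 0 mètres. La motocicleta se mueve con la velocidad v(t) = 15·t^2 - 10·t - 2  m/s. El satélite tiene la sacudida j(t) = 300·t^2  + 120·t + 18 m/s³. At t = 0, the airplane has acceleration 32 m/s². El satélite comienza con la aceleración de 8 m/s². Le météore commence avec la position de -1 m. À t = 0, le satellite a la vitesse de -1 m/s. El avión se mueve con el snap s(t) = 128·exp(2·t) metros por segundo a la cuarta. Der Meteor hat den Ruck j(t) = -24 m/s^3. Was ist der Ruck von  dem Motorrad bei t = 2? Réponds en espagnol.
Partiendo de la velocidad v(t) = 15·t^2 - 10·t - 2, tomamos 2 derivadas. Derivando la velocidad, obtenemos la aceleración: a(t) = 30·t - 10. La derivada de la aceleración da la sacudida: j(t) = 30. De la ecuación de la sacudida j(t) = 30, sustituimos t = 2 para obtener j = 30.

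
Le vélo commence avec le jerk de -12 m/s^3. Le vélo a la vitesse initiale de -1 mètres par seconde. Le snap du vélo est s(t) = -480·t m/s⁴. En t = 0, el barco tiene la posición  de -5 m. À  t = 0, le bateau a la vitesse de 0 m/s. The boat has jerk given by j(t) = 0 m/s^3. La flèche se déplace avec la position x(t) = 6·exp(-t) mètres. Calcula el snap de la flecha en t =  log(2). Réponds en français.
Pour résoudre ceci, nous devons prendre 4 dérivées de notre équation de la position x(t) = 6·exp(-t). En prenant d/dt de x(t), nous trouvons v(t) = -6·exp(-t). La dérivée de la vitesse donne l'accélération: a(t) = 6·exp(-t). En prenant d/dt de a(t), nous trouvons j(t) = -6·exp(-t). La dérivée du jerk donne le snap: s(t) = 6·exp(-t). En utilisant s(t) = 6·exp(-t) et en substituant t = log(2), nous trouvons s = 3.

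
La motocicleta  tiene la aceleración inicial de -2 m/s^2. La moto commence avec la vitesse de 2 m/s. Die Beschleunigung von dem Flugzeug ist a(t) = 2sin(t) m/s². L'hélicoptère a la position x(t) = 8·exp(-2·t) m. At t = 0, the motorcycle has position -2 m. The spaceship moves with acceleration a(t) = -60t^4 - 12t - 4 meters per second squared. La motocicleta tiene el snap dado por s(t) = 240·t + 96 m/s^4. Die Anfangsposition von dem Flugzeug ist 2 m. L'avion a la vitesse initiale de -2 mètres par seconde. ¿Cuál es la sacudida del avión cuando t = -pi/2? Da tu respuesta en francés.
En partant de l'accélération a(t) = 2·sin(t), nous prenons 1 dérivée. En prenant d/dt de a(t), nous trouvons j(t) = 2·cos(t). De l'équation du jerk j(t) = 2·cos(t), nous substituons t = -pi/2 pour obtenir j = 0.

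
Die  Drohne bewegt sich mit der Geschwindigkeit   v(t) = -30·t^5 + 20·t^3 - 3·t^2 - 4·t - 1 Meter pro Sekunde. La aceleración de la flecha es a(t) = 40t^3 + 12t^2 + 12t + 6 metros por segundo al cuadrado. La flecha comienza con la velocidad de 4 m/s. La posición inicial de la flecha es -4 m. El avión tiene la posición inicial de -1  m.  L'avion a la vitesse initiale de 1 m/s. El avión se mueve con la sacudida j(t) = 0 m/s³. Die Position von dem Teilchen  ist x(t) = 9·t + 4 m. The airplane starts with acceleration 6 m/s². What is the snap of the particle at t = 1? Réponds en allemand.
Wir müssen unsere Gleichung für die Position x(t) = 9·t + 4 4-mal ableiten. Die Ableitung von der Position ergibt die Geschwindigkeit: v(t) = 9. Die Ableitung von der Geschwindigkeit ergibt die Beschleunigung: a(t) = 0. Die Ableitung von der Beschleunigung ergibt den Ruck: j(t) = 0. Die Ableitung von dem Ruck ergibt den Snap: s(t) = 0. Wir haben den Snap s(t) = 0. Durch Einsetzen von t = 1: s(1) = 0.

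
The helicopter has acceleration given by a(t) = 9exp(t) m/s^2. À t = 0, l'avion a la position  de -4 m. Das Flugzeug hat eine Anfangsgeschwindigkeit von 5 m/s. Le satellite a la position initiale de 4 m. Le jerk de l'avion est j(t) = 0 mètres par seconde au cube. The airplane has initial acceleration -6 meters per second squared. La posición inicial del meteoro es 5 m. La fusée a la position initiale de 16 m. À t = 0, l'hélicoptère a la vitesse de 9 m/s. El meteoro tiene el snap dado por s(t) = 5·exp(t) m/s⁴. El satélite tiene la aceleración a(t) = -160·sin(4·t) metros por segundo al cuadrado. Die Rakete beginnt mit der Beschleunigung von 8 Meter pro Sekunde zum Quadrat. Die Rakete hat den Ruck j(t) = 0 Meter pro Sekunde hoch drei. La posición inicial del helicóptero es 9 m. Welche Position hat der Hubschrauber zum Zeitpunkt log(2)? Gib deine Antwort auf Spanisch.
Para resolver esto, necesitamos tomar 2 integrales de nuestra ecuación de la aceleración a(t) = 9·exp(t). La antiderivada de la aceleración, con v(0) = 9, da la velocidad: v(t) = 9·exp(t). Integrando la velocidad y usando la condición inicial x(0) = 9, obtenemos x(t) = 9·exp(t). Usando x(t) = 9·exp(t) y sustituyendo t = log(2), encontramos x = 18.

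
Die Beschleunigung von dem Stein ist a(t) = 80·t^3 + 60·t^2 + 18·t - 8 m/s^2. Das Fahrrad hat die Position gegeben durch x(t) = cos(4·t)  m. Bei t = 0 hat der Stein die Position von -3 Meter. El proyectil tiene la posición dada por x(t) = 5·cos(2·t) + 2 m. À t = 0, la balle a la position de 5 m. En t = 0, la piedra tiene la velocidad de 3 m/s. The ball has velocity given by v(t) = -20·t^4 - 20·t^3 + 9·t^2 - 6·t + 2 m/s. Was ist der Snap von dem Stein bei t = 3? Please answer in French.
En partant de l'accélération a(t) = 80·t^3 + 60·t^2 + 18·t - 8, nous prenons 2 dérivées. La dérivée de l'accélération donne le jerk: j(t) = 240·t^2 + 120·t + 18. La dérivée du jerk donne le snap: s(t) = 480·t + 120. Nous avons le snap s(t) = 480·t + 120. En substituant t = 3: s(3) = 1560.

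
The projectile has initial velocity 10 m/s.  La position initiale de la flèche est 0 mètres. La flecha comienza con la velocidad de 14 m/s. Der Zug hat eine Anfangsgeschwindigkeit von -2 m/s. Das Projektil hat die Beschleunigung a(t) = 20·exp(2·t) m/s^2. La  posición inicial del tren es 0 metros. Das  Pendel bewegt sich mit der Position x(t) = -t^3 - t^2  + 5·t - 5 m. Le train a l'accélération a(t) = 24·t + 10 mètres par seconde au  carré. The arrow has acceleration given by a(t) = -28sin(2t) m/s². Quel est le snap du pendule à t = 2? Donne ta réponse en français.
Nous devons dériver notre équation de la position x(t) = -t^3 - t^2 + 5·t - 5 4 fois. La dérivée de la position donne la vitesse: v(t) = -3·t^2 - 2·t + 5. La dérivée de la vitesse donne l'accélération: a(t) = -6·t - 2. En dérivant l'accélération, nous obtenons le jerk: j(t) = -6. En dérivant le jerk, nous obtenons le snap: s(t) = 0. Nous avons le snap s(t) = 0. En substituant t = 2: s(2) = 0.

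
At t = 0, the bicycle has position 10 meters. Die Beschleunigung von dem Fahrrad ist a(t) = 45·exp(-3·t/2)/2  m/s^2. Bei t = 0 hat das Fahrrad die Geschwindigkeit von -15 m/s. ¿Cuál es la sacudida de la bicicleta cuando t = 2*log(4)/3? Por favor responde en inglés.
To solve this, we need to take 1 derivative of our acceleration equation a(t) = 45·exp(-3·t/2)/2. The derivative of acceleration gives jerk: j(t) = -135·exp(-3·t/2)/4. We have jerk j(t) = -135·exp(-3·t/2)/4. Substituting t = 2*log(4)/3: j(2*log(4)/3) = -135/16.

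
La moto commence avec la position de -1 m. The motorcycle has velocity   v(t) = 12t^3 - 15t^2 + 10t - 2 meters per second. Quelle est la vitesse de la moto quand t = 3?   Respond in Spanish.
Tenemos la velocidad v(t) = 12·t^3 - 15·t^2 + 10·t - 2. Sustituyendo t = 3: v(3) = 217.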